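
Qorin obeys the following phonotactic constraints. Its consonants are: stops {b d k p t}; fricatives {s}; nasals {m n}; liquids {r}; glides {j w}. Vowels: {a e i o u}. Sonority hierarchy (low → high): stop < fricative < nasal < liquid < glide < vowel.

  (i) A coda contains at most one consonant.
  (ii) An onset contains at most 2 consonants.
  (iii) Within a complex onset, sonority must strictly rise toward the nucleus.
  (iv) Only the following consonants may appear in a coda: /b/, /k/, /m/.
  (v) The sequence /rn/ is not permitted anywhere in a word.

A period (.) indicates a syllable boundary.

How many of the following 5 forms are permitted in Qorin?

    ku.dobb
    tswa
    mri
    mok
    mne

ku.dobb — violates constraint (i): syllable 2 coda /bb/ has 2 consonants (> 1) → not permitted
tswa — violates constraint (ii): syllable 1 onset /tsw/ has 3 consonants (> 2) → not permitted
mri — σ1 onset /mr/ (3→4 rises), coda /∅/ ok → permitted
mok — σ1 onset /m/, coda /k/ ok → permitted
mne — violates constraint (iii): syllable 1 onset /mn/: /m/ (nasal, 3) → /n/ (nasal, 3) does not rise → not permitted
Permitted: mri, mok → 2.

2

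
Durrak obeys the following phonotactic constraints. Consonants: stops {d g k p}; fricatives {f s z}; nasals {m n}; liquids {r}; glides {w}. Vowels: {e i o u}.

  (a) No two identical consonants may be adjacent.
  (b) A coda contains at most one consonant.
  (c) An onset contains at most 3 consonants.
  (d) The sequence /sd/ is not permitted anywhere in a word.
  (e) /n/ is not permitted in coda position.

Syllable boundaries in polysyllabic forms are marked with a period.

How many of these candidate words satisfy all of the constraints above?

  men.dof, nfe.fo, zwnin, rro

1

men.dof — violates constraint (e): syllable 1 coda contains /n/ → phonotactically illegal
nfe.fo — σ1 onset /nf/ (2C), coda /∅/ ok; σ2 onset /f/, coda /∅/ ok → phonotactically legal
zwnin — violates constraint (e): syllable 1 coda contains /n/ → phonotactically illegal
rro — violates constraint (a): adjacent identical consonants /rr/ → phonotactically illegal
Phonotactically legal: nfe.fo → 1.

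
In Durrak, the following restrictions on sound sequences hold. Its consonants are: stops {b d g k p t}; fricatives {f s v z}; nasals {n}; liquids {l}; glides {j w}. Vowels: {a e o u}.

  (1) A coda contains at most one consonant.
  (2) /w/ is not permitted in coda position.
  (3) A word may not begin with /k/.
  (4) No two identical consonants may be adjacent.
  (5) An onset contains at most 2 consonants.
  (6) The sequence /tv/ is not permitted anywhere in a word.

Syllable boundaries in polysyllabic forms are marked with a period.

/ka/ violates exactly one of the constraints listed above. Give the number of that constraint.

3

/ka/: word begins with /k/.
This is a violation of constraint 3: "A word may not begin with /k/."
The remaining constraints (1, 2, 4, 5, 6) are satisfied.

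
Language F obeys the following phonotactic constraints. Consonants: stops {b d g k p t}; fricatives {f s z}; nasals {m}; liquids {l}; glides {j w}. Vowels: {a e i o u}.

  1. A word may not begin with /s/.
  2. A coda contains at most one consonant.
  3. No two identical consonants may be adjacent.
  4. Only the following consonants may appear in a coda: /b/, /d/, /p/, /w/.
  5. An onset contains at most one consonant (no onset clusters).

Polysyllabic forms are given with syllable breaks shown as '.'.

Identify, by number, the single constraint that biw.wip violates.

biw.wip: adjacent identical consonants /ww/.
This is a violation of constraint 3: "No two identical consonants may be adjacent."
The remaining constraints (1, 2, 4, 5) are satisfied.

3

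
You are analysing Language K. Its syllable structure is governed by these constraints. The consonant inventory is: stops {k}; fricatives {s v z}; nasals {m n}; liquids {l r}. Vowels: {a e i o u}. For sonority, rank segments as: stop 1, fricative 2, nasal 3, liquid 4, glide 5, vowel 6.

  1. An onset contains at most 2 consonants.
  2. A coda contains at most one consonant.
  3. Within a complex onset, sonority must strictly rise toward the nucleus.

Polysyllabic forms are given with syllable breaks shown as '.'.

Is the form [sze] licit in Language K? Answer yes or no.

[sze] — violates constraint 3: syllable 1 onset /sz/: /s/ (fricative, 2) → /z/ (fricative, 2) does not rise → illicit

no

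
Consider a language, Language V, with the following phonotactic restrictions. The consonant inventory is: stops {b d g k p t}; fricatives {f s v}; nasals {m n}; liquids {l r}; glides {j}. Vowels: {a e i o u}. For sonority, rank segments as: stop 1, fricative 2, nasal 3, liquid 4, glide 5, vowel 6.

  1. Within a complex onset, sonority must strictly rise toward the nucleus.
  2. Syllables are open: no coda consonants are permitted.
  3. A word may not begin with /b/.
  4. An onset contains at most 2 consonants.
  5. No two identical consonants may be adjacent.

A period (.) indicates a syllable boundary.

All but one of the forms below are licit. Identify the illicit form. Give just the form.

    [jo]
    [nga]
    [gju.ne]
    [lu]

[nga]

[jo] — σ1 onset /j/, coda /∅/ ok → licit
[nga] — violates constraint 1: syllable 1 onset /ng/: /n/ (nasal, 3) → /g/ (stop, 1) does not rise → illicit
[gju.ne] — σ1 onset /gj/ (1→5 rises), coda /∅/ ok; σ2 onset /n/, coda /∅/ ok → licit
[lu] — σ1 onset /l/, coda /∅/ ok → licit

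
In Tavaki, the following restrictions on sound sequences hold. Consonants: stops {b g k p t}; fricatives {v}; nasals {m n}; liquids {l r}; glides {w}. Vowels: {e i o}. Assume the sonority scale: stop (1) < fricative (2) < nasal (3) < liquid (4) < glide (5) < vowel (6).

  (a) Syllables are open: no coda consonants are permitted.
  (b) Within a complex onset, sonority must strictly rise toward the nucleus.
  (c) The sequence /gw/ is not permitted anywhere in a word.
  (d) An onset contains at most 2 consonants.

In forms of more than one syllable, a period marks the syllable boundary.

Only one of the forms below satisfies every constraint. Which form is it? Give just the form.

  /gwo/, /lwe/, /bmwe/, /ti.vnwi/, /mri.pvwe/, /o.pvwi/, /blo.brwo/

/gwo/ — violates constraint (c): contains banned sequence /gw/ → ill-formed
/lwe/ — σ1 onset /lw/ (4→5 rises), coda /∅/ ok → well-formed
/bmwe/ — violates constraint (d): syllable 1 onset /bmw/ has 3 consonants (> 2) → ill-formed
/ti.vnwi/ — violates constraint (d): syllable 2 onset /vnw/ has 3 consonants (> 2) → ill-formed
/mri.pvwe/ — violates constraint (d): syllable 2 onset /pvw/ has 3 consonants (> 2) → ill-formed
/o.pvwi/ — violates constraint (d): syllable 2 onset /pvw/ has 3 consonants (> 2) → ill-formed
/blo.brwo/ — violates constraint (d): syllable 2 onset /brw/ has 3 consonants (> 2) → ill-formed

/lwe/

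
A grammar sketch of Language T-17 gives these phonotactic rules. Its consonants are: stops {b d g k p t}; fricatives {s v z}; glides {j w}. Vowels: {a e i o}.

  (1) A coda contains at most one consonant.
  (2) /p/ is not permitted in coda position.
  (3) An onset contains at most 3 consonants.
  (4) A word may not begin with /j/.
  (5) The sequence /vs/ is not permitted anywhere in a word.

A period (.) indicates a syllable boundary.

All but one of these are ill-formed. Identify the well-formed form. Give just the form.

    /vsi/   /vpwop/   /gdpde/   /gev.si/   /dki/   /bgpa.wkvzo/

/dki/

/vsi/ — violates constraint 5: contains banned sequence /vs/ → ill-formed
/vpwop/ — violates constraint 2: syllable 1 coda contains /p/ → ill-formed
/gdpde/ — violates constraint 3: syllable 1 onset /gdpd/ has 4 consonants (> 3) → ill-formed
/gev.si/ — violates constraint 5: contains banned sequence /vs/ → ill-formed
/dki/ — σ1 onset /dk/ (2C), coda /∅/ ok → well-formed
/bgpa.wkvzo/ — violates constraint 3: syllable 2 onset /wkvz/ has 4 consonants (> 3) → ill-formed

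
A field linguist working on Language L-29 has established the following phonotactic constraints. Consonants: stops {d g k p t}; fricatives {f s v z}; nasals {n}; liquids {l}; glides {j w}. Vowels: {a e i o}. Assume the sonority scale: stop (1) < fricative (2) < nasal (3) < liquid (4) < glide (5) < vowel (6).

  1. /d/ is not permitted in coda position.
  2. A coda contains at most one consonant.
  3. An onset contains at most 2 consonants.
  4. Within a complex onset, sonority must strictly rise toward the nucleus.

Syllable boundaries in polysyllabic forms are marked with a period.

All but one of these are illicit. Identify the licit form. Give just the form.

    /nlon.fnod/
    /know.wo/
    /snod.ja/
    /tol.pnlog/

/nlon.fnod/ — violates constraint 1: syllable 2 coda contains /d/ → illicit
/know.wo/ — σ1 onset /kn/ (1→3 rises), coda /w/ ok; σ2 onset /w/, coda /∅/ ok → licit
/snod.ja/ — violates constraint 1: syllable 1 coda contains /d/ → illicit
/tol.pnlog/ — violates constraint 3: syllable 2 onset /pnl/ has 3 consonants (> 2) → illicit

/know.wo/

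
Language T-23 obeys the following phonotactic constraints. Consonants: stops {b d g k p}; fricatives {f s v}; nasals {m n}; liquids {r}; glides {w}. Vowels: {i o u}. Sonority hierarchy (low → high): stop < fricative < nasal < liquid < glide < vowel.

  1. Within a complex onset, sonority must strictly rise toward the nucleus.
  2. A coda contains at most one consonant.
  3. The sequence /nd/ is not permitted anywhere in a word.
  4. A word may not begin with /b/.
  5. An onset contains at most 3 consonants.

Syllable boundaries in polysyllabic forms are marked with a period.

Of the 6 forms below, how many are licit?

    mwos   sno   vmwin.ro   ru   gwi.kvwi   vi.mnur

mwos — σ1 onset /mw/ (3→5 rises), coda /s/ ok → licit
sno — σ1 onset /sn/ (2→3 rises), coda /∅/ ok → licit
vmwin.ro — σ1 onset /vmw/ (2→3→5 rises), coda /n/ ok; σ2 onset /r/, coda /∅/ ok → licit
ru — σ1 onset /r/, coda /∅/ ok → licit
gwi.kvwi — σ1 onset /gw/ (1→5 rises), coda /∅/ ok; σ2 onset /kvw/ (1→2→5 rises), coda /∅/ ok → licit
vi.mnur — violates constraint 1: syllable 2 onset /mn/: /m/ (nasal, 3) → /n/ (nasal, 3) does not rise → illicit
Licit: mwos, sno, vmwin.ro, ru, gwi.kvwi → 5.

5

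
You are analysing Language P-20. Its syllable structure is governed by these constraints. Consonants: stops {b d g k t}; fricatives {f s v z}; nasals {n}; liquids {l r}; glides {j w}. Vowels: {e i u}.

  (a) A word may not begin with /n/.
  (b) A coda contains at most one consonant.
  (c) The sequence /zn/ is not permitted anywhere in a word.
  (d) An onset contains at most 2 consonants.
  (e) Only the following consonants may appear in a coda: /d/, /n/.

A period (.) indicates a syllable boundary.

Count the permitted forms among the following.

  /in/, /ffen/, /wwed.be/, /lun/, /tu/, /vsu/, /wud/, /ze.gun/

8

/in/ — σ1 onset /∅/, coda /n/ ok → permitted
/ffen/ — σ1 onset /ff/ (2C), coda /n/ ok → permitted
/wwed.be/ — σ1 onset /ww/ (2C), coda /d/ ok; σ2 onset /b/, coda /∅/ ok → permitted
/lun/ — σ1 onset /l/, coda /n/ ok → permitted
/tu/ — σ1 onset /t/, coda /∅/ ok → permitted
/vsu/ — σ1 onset /vs/ (2C), coda /∅/ ok → permitted
/wud/ — σ1 onset /w/, coda /d/ ok → permitted
/ze.gun/ — σ1 onset /z/, coda /∅/ ok; σ2 onset /g/, coda /n/ ok → permitted
Permitted: /in/, /ffen/, /wwed.be/, /lun/, /tu/, /vsu/, /wud/, /ze.gun/ → 8.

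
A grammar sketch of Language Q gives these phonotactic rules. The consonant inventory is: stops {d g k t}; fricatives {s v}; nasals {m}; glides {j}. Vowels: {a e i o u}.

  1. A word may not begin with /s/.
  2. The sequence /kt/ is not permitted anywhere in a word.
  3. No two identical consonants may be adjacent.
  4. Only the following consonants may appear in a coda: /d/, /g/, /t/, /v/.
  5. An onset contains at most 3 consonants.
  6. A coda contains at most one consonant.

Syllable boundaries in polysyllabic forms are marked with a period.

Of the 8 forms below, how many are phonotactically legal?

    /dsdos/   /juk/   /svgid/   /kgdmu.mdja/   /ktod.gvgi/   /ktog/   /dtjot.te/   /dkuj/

0

/dsdos/ — violates constraint 4: syllable 1 coda contains /s/, which is not a licensed coda consonant → phonotactically illegal
/juk/ — violates constraint 4: syllable 1 coda contains /k/, which is not a licensed coda consonant → phonotactically illegal
/svgid/ — violates constraint 1: word begins with /s/ → phonotactically illegal
/kgdmu.mdja/ — violates constraint 5: syllable 1 onset /kgdm/ has 4 consonants (> 3) → phonotactically illegal
/ktod.gvgi/ — violates constraint 2: contains banned sequence /kt/ → phonotactically illegal
/ktog/ — violates constraint 2: contains banned sequence /kt/ → phonotactically illegal
/dtjot.te/ — violates constraint 3: adjacent identical consonants /tt/ → phonotactically illegal
/dkuj/ — violates constraint 4: syllable 1 coda contains /j/, which is not a licensed coda consonant → phonotactically illegal
No form is phonotactically legal → 0.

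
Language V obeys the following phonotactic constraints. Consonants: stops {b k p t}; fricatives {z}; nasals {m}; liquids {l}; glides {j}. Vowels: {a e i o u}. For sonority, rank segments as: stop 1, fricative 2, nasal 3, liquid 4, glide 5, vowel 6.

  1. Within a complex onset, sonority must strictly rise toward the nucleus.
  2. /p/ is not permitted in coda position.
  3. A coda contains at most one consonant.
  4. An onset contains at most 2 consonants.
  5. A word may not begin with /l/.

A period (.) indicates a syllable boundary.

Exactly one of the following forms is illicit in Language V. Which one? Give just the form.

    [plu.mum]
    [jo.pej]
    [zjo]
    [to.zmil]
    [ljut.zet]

[ljut.zet]

[plu.mum] — σ1 onset /pl/ (1→4 rises), coda /∅/ ok; σ2 onset /m/, coda /m/ ok → licit
[jo.pej] — σ1 onset /j/, coda /∅/ ok; σ2 onset /p/, coda /j/ ok → licit
[zjo] — σ1 onset /zj/ (2→5 rises), coda /∅/ ok → licit
[to.zmil] — σ1 onset /t/, coda /∅/ ok; σ2 onset /zm/ (2→3 rises), coda /l/ ok → licit
[ljut.zet] — violates constraint 5: word begins with /l/ → illicit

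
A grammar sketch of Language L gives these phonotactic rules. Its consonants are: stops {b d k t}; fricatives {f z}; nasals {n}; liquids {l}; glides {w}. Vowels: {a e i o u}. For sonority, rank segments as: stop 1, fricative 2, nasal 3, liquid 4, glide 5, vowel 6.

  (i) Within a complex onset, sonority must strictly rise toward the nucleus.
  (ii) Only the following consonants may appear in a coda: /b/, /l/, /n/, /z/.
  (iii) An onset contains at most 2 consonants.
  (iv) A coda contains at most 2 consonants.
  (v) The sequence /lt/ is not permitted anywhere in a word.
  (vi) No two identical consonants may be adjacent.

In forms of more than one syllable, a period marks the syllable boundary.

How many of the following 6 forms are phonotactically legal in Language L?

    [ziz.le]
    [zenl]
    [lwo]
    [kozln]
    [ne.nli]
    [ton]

5

[ziz.le] — σ1 onset /z/, coda /z/ ok; σ2 onset /l/, coda /∅/ ok → phonotactically legal
[zenl] — σ1 onset /z/, coda /nl/ (2C) ok → phonotactically legal
[lwo] — σ1 onset /lw/ (4→5 rises), coda /∅/ ok → phonotactically legal
[kozln] — violates constraint (iv): syllable 1 coda /zln/ has 3 consonants (> 2) → phonotactically illegal
[ne.nli] — σ1 onset /n/, coda /∅/ ok; σ2 onset /nl/ (3→4 rises), coda /∅/ ok → phonotactically legal
[ton] — σ1 onset /t/, coda /n/ ok → phonotactically legal
Phonotactically legal: [ziz.le], [zenl], [lwo], [ne.nli], [ton] → 5.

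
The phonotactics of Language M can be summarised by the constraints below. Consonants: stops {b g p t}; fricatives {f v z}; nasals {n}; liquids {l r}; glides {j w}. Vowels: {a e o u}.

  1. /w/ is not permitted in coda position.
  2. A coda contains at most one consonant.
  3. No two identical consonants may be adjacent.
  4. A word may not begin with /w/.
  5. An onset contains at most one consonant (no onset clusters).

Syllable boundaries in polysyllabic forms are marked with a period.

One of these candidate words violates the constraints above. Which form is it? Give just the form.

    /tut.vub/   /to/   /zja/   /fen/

/tut.vub/ — σ1 onset /t/, coda /t/ ok; σ2 onset /v/, coda /b/ ok → licit
/to/ — σ1 onset /t/, coda /∅/ ok → licit
/zja/ — violates constraint 5: syllable 1 onset /zj/ has 2 consonants (> 1) → illicit
/fen/ — σ1 onset /f/, coda /n/ ok → licit

/zja/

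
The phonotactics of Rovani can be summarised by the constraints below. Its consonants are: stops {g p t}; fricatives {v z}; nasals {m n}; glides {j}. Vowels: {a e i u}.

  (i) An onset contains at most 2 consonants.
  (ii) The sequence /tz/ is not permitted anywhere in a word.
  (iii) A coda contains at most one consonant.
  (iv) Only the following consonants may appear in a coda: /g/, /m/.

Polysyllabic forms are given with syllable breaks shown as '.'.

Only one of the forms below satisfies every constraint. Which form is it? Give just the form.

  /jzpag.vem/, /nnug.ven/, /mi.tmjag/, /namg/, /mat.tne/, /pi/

/jzpag.vem/ — violates constraint (i): syllable 1 onset /jzp/ has 3 consonants (> 2) → not permitted
/nnug.ven/ — violates constraint (iv): syllable 2 coda contains /n/, which is not a licensed coda consonant → not permitted
/mi.tmjag/ — violates constraint (i): syllable 2 onset /tmj/ has 3 consonants (> 2) → not permitted
/namg/ — violates constraint (iii): syllable 1 coda /mg/ has 2 consonants (> 1) → not permitted
/mat.tne/ — violates constraint (iv): syllable 1 coda contains /t/, which is not a licensed coda consonant → not permitted
/pi/ — σ1 onset /p/, coda /∅/ ok → permitted

/pi/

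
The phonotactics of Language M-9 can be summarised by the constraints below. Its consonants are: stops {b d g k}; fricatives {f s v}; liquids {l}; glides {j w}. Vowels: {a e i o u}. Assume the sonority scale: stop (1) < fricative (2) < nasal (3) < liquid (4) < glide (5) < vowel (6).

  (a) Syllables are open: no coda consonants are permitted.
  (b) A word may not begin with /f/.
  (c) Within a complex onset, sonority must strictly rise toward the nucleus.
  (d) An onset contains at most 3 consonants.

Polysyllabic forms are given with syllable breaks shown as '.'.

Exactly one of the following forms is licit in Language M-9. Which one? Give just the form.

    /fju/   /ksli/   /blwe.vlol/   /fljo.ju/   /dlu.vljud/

/fju/ — violates constraint (b): word begins with /f/ → illicit
/ksli/ — σ1 onset /ksl/ (1→2→4 rises), coda /∅/ ok → licit
/blwe.vlol/ — violates constraint (a): syllable 2 coda /l/ has 1 consonant (> 0) → illicit
/fljo.ju/ — violates constraint (b): word begins with /f/ → illicit
/dlu.vljud/ — violates constraint (a): syllable 2 coda /d/ has 1 consonant (> 0) → illicit

/ksli/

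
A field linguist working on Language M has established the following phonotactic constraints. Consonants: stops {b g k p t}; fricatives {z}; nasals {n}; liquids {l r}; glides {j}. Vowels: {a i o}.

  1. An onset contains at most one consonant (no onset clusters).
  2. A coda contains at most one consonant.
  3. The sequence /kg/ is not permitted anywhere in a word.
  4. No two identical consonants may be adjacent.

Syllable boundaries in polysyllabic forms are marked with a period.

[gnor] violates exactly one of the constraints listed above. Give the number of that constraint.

[gnor]: syllable 1 onset /gn/ has 2 consonants (> 1).
This is a violation of constraint 1: "An onset contains at most one consonant (no onset clusters)."
The remaining constraints (2, 3, 4) are satisfied.

1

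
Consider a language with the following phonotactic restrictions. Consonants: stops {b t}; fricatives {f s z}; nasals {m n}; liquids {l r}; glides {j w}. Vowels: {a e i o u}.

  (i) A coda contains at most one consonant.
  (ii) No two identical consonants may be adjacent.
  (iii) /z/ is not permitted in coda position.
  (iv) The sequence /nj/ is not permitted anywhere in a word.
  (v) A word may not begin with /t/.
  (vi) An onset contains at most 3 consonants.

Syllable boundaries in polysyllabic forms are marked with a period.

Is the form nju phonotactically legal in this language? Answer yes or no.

no

nju — violates constraint (iv): contains banned sequence /nj/ → phonotactically illegal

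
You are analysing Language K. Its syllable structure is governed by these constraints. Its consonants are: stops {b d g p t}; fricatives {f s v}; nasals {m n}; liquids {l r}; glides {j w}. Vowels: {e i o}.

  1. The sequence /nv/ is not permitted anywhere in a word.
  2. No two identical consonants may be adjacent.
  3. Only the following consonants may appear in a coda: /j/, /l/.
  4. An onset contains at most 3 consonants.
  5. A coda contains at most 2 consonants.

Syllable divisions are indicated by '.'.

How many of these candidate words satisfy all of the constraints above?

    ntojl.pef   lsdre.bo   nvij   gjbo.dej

ntojl.pef — violates constraint 3: syllable 2 coda contains /f/, which is not a licensed coda consonant → not permitted
lsdre.bo — violates constraint 4: syllable 1 onset /lsdr/ has 4 consonants (> 3) → not permitted
nvij — violates constraint 1: contains banned sequence /nv/ → not permitted
gjbo.dej — σ1 onset /gjb/ (3C), coda /∅/ ok; σ2 onset /d/, coda /j/ ok → permitted
Permitted: gjbo.dej → 1.

1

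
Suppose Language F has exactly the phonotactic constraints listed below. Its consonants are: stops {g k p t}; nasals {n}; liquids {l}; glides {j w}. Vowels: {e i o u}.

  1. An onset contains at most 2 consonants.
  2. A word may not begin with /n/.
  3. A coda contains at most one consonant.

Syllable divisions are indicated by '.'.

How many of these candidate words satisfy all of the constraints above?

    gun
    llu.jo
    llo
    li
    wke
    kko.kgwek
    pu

6

gun — σ1 onset /g/, coda /n/ ok → permitted
llu.jo — σ1 onset /ll/ (2C), coda /∅/ ok; σ2 onset /j/, coda /∅/ ok → permitted
llo — σ1 onset /ll/ (2C), coda /∅/ ok → permitted
li — σ1 onset /l/, coda /∅/ ok → permitted
wke — σ1 onset /wk/ (2C), coda /∅/ ok → permitted
kko.kgwek — violates constraint 1: syllable 2 onset /kgw/ has 3 consonants (> 2) → not permitted
pu — σ1 onset /p/, coda /∅/ ok → permitted
Permitted: gun, llu.jo, llo, li, wke, pu → 6.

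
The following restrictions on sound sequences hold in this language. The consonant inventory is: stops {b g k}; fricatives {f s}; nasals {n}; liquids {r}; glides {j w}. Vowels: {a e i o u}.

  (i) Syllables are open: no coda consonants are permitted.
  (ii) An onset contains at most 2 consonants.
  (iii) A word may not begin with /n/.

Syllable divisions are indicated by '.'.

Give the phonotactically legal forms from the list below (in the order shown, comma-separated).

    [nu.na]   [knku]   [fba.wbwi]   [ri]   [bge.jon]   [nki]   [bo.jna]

[ri], [bo.jna]

[nu.na] — violates constraint (iii): word begins with /n/ → phonotactically illegal
[knku] — violates constraint (ii): syllable 1 onset /knk/ has 3 consonants (> 2) → phonotactically illegal
[fba.wbwi] — violates constraint (ii): syllable 2 onset /wbw/ has 3 consonants (> 2) → phonotactically illegal
[ri] — σ1 onset /r/, coda /∅/ ok → phonotactically legal
[bge.jon] — violates constraint (i): syllable 2 coda /n/ has 1 consonant (> 0) → phonotactically illegal
[nki] — violates constraint (iii): word begins with /n/ → phonotactically illegal
[bo.jna] — σ1 onset /b/, coda /∅/ ok; σ2 onset /jn/ (2C), coda /∅/ ok → phonotactically legal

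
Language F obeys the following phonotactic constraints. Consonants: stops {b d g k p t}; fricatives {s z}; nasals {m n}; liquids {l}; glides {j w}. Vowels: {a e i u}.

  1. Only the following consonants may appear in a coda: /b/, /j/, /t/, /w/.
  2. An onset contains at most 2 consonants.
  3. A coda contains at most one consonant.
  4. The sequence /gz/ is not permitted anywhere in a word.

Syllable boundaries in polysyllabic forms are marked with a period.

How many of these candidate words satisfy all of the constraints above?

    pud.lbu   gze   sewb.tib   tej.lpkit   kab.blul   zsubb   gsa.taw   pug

1

pud.lbu — violates constraint 1: syllable 1 coda contains /d/, which is not a licensed coda consonant → ill-formed
gze — violates constraint 4: contains banned sequence /gz/ → ill-formed
sewb.tib — violates constraint 3: syllable 1 coda /wb/ has 2 consonants (> 1) → ill-formed
tej.lpkit — violates constraint 2: syllable 2 onset /lpk/ has 3 consonants (> 2) → ill-formed
kab.blul — violates constraint 1: syllable 2 coda contains /l/, which is not a licensed coda consonant → ill-formed
zsubb — violates constraint 3: syllable 1 coda /bb/ has 2 consonants (> 1) → ill-formed
gsa.taw — σ1 onset /gs/ (2C), coda /∅/ ok; σ2 onset /t/, coda /w/ ok → well-formed
pug — violates constraint 1: syllable 1 coda contains /g/, which is not a licensed coda consonant → ill-formed
Well-formed: gsa.taw → 1.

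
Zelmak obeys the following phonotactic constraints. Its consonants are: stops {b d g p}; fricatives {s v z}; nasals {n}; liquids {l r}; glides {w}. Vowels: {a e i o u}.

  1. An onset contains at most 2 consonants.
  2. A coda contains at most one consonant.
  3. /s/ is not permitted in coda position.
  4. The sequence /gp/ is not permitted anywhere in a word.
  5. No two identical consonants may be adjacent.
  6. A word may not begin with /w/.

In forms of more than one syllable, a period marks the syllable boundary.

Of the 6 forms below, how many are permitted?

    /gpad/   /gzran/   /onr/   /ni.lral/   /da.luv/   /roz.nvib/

3

/gpad/ — violates constraint 4: contains banned sequence /gp/ → not permitted
/gzran/ — violates constraint 1: syllable 1 onset /gzr/ has 3 consonants (> 2) → not permitted
/onr/ — violates constraint 2: syllable 1 coda /nr/ has 2 consonants (> 1) → not permitted
/ni.lral/ — σ1 onset /n/, coda /∅/ ok; σ2 onset /lr/ (2C), coda /l/ ok → permitted
/da.luv/ — σ1 onset /d/, coda /∅/ ok; σ2 onset /l/, coda /v/ ok → permitted
/roz.nvib/ — σ1 onset /r/, coda /z/ ok; σ2 onset /nv/ (2C), coda /b/ ok → permitted
Permitted: /ni.lral/, /da.luv/, /roz.nvib/ → 3.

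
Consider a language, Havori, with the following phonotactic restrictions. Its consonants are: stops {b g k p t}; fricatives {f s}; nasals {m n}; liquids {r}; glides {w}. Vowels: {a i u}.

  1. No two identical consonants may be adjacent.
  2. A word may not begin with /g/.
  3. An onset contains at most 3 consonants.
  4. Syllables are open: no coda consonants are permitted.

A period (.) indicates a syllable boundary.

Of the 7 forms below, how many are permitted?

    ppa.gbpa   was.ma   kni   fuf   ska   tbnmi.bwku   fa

ppa.gbpa — violates constraint 1: adjacent identical consonants /pp/ → not permitted
was.ma — violates constraint 4: syllable 1 coda /s/ has 1 consonant (> 0) → not permitted
kni — σ1 onset /kn/ (2C), coda /∅/ ok → permitted
fuf — violates constraint 4: syllable 1 coda /f/ has 1 consonant (> 0) → not permitted
ska — σ1 onset /sk/ (2C), coda /∅/ ok → permitted
tbnmi.bwku — violates constraint 3: syllable 1 onset /tbnm/ has 4 consonants (> 3) → not permitted
fa — σ1 onset /f/, coda /∅/ ok → permitted
Permitted: kni, ska, fa → 3.

3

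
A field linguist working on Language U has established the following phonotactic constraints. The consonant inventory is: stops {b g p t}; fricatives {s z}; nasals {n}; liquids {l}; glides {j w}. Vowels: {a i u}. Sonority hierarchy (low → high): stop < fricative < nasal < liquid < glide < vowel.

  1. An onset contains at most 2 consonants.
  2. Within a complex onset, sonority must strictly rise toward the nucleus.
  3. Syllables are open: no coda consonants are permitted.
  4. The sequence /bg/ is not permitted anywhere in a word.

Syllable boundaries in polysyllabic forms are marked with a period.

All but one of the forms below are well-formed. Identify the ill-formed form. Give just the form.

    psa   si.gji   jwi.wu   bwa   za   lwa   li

jwi.wu

psa — σ1 onset /ps/ (1→2 rises), coda /∅/ ok → well-formed
si.gji — σ1 onset /s/, coda /∅/ ok; σ2 onset /gj/ (1→5 rises), coda /∅/ ok → well-formed
jwi.wu — violates constraint 2: syllable 1 onset /jw/: /j/ (glide, 5) → /w/ (glide, 5) does not rise → ill-formed
bwa — σ1 onset /bw/ (1→5 rises), coda /∅/ ok → well-formed
za — σ1 onset /z/, coda /∅/ ok → well-formed
lwa — σ1 onset /lw/ (4→5 rises), coda /∅/ ok → well-formed
li — σ1 onset /l/, coda /∅/ ok → well-formed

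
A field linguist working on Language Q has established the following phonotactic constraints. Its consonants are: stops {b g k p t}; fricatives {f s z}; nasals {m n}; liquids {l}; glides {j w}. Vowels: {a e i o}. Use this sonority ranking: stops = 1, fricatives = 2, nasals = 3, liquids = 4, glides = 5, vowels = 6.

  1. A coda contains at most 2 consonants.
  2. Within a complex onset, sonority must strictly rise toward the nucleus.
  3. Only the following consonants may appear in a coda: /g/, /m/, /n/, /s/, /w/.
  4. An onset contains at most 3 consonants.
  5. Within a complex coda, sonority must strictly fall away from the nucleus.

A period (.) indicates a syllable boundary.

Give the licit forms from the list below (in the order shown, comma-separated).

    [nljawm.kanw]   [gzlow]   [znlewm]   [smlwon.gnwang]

[gzlow], [znlewm]

[nljawm.kanw] — violates constraint 5: syllable 2 coda /nw/: /n/ (nasal, 3) → /w/ (glide, 5) does not fall → illicit
[gzlow] — σ1 onset /gzl/ (1→2→4 rises), coda /w/ ok → licit
[znlewm] — σ1 onset /znl/ (2→3→4 rises), coda /wm/ (5→3 falls) ok → licit
[smlwon.gnwang] — violates constraint 4: syllable 1 onset /smlw/ has 4 consonants (> 3) → illicit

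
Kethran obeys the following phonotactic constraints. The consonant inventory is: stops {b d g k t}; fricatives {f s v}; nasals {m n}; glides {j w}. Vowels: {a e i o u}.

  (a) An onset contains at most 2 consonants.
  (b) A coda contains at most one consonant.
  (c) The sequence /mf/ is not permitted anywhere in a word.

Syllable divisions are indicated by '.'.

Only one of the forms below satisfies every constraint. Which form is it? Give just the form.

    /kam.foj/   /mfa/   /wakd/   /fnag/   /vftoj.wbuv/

/fnag/

/kam.foj/ — violates constraint (c): contains banned sequence /mf/ → illicit
/mfa/ — violates constraint (c): contains banned sequence /mf/ → illicit
/wakd/ — violates constraint (b): syllable 1 coda /kd/ has 2 consonants (> 1) → illicit
/fnag/ — σ1 onset /fn/ (2C), coda /g/ ok → licit
/vftoj.wbuv/ — violates constraint (a): syllable 1 onset /vft/ has 3 consonants (> 2) → illicit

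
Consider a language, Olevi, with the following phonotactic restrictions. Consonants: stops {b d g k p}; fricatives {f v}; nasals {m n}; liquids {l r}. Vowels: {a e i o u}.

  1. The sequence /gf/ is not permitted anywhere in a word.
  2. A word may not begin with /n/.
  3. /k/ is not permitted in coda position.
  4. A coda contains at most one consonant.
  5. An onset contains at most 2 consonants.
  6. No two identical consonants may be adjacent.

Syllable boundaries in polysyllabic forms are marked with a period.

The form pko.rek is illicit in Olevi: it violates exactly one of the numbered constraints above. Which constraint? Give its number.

3

pko.rek: syllable 2 coda contains /k/.
This is a violation of constraint 3: "/k/ is not permitted in coda position."
The remaining constraints (1, 2, 4, 5, 6) are satisfied.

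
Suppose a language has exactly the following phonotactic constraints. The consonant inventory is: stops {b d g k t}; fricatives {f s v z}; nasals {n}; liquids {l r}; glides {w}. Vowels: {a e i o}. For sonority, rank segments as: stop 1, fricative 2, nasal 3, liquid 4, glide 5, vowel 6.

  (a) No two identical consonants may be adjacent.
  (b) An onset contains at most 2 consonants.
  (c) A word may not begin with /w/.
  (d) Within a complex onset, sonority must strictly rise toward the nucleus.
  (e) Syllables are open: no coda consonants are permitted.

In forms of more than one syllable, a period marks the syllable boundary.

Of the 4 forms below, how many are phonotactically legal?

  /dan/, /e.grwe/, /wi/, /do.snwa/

0

/dan/ — violates constraint (e): syllable 1 coda /n/ has 1 consonant (> 0) → phonotactically illegal
/e.grwe/ — violates constraint (b): syllable 2 onset /grw/ has 3 consonants (> 2) → phonotactically illegal
/wi/ — violates constraint (c): word begins with /w/ → phonotactically illegal
/do.snwa/ — violates constraint (b): syllable 2 onset /snw/ has 3 consonants (> 2) → phonotactically illegal
No form is phonotactically legal → 0.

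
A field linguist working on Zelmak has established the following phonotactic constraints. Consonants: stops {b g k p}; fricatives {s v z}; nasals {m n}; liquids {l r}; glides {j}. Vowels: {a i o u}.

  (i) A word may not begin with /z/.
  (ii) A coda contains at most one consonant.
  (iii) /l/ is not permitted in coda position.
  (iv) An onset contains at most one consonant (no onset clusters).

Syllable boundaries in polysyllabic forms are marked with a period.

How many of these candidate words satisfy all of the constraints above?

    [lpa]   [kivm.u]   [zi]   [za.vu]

[lpa] — violates constraint (iv): syllable 1 onset /lp/ has 2 consonants (> 1) → phonotactically illegal
[kivm.u] — violates constraint (ii): syllable 1 coda /vm/ has 2 consonants (> 1) → phonotactically illegal
[zi] — violates constraint (i): word begins with /z/ → phonotactically illegal
[za.vu] — violates constraint (i): word begins with /z/ → phonotactically illegal
No form is phonotactically legal → 0.

0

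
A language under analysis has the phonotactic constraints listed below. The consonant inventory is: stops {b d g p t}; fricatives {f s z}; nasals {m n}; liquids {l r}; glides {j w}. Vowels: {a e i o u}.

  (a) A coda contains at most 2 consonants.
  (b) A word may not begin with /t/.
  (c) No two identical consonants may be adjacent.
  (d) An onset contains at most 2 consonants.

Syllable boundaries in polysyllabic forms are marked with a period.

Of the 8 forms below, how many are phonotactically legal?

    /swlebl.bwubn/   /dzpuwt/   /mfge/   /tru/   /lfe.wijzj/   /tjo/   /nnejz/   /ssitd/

0

/swlebl.bwubn/ — violates constraint (d): syllable 1 onset /swl/ has 3 consonants (> 2) → phonotactically illegal
/dzpuwt/ — violates constraint (d): syllable 1 onset /dzp/ has 3 consonants (> 2) → phonotactically illegal
/mfge/ — violates constraint (d): syllable 1 onset /mfg/ has 3 consonants (> 2) → phonotactically illegal
/tru/ — violates constraint (b): word begins with /t/ → phonotactically illegal
/lfe.wijzj/ — violates constraint (a): syllable 2 coda /jzj/ has 3 consonants (> 2) → phonotactically illegal
/tjo/ — violates constraint (b): word begins with /t/ → phonotactically illegal
/nnejz/ — violates constraint (c): adjacent identical consonants /nn/ → phonotactically illegal
/ssitd/ — violates constraint (c): adjacent identical consonants /ss/ → phonotactically illegal
No form is phonotactically legal → 0.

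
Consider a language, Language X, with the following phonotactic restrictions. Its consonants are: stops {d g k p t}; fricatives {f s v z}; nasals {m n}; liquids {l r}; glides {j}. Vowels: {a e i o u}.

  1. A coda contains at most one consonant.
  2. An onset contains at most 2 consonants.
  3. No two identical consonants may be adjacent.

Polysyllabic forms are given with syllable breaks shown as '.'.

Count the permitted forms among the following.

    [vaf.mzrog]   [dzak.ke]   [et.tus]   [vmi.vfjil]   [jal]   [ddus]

1

[vaf.mzrog] — violates constraint 2: syllable 2 onset /mzr/ has 3 consonants (> 2) → not permitted
[dzak.ke] — violates constraint 3: adjacent identical consonants /kk/ → not permitted
[et.tus] — violates constraint 3: adjacent identical consonants /tt/ → not permitted
[vmi.vfjil] — violates constraint 2: syllable 2 onset /vfj/ has 3 consonants (> 2) → not permitted
[jal] — σ1 onset /j/, coda /l/ ok → permitted
[ddus] — violates constraint 3: adjacent identical consonants /dd/ → not permitted
Permitted: [jal] → 1.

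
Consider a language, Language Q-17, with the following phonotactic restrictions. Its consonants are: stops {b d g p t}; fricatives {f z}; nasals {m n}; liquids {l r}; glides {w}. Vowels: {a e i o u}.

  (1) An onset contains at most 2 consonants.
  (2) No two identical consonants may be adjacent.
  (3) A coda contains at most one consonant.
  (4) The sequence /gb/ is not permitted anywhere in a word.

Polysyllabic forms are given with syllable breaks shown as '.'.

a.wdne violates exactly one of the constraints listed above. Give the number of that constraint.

a.wdne: syllable 2 onset /wdn/ has 3 consonants (> 2).
This is a violation of constraint 1: "An onset contains at most 2 consonants."
The remaining constraints (2, 3, 4) are satisfied.

1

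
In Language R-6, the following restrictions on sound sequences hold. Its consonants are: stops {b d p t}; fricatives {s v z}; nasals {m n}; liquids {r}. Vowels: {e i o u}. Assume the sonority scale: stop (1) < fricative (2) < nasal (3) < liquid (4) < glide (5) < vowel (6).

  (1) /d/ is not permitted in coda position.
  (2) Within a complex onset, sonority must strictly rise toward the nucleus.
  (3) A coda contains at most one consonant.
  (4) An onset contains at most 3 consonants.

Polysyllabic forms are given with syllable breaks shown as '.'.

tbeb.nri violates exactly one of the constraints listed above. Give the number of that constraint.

2

tbeb.nri: syllable 1 onset /tb/: /t/ (stop, 1) → /b/ (stop, 1) does not rise.
This is a violation of constraint 2: "Within a complex onset, sonority must strictly rise toward the nucleus."
The remaining constraints (1, 3, 4) are satisfied.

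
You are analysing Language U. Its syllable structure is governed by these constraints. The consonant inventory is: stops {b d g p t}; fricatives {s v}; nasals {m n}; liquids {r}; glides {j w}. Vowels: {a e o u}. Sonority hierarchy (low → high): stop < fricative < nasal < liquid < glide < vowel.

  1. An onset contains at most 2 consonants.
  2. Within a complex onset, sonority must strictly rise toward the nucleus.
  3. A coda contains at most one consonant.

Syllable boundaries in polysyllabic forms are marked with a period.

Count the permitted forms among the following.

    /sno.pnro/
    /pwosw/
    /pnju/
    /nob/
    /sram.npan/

1

/sno.pnro/ — violates constraint 1: syllable 2 onset /pnr/ has 3 consonants (> 2) → not permitted
/pwosw/ — violates constraint 3: syllable 1 coda /sw/ has 2 consonants (> 1) → not permitted
/pnju/ — violates constraint 1: syllable 1 onset /pnj/ has 3 consonants (> 2) → not permitted
/nob/ — σ1 onset /n/, coda /b/ ok → permitted
/sram.npan/ — violates constraint 2: syllable 2 onset /np/: /n/ (nasal, 3) → /p/ (stop, 1) does not rise → not permitted
Permitted: /nob/ → 1.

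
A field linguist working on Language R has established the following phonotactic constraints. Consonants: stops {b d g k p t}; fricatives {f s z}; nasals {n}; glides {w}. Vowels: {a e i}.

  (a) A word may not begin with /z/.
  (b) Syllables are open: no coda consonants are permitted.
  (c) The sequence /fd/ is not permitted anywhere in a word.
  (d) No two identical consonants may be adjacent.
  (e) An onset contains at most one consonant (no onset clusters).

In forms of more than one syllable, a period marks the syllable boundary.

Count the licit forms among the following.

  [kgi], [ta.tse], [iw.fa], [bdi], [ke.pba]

0

[kgi] — violates constraint (e): syllable 1 onset /kg/ has 2 consonants (> 1) → illicit
[ta.tse] — violates constraint (e): syllable 2 onset /ts/ has 2 consonants (> 1) → illicit
[iw.fa] — violates constraint (b): syllable 1 coda /w/ has 1 consonant (> 0) → illicit
[bdi] — violates constraint (e): syllable 1 onset /bd/ has 2 consonants (> 1) → illicit
[ke.pba] — violates constraint (e): syllable 2 onset /pb/ has 2 consonants (> 1) → illicit
No form is licit → 0.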